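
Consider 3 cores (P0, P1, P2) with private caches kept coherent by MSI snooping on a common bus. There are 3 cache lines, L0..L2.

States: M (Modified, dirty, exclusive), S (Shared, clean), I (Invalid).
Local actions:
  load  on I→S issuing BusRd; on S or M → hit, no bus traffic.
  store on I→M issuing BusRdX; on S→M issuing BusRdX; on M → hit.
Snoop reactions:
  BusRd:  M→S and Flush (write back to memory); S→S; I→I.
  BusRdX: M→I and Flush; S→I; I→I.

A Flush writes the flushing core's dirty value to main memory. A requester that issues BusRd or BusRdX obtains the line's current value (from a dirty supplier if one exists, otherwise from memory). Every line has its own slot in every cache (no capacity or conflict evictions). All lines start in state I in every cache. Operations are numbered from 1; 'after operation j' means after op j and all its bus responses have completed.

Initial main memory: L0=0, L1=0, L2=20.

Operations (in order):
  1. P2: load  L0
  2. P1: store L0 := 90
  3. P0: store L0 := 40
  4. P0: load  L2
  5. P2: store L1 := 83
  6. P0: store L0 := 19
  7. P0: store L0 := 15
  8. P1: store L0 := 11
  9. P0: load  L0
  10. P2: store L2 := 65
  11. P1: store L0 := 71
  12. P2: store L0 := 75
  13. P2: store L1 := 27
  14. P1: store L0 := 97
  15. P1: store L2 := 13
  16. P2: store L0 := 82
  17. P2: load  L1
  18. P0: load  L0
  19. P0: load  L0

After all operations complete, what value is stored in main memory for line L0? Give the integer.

memory[L0] = 82

step 1: P2: load  L0  ⟶  IIS  (L0)  txn=BusRd  M[L0]=0
step 2: P1: store L0 := 90  ⟶  IMI  (L0)  txn=BusRdX  M[L0]=0
step 3: P0: store L0 := 40  ⟶  MII  (L0)  txn=BusRdX+Flush  M[L0]=90
step 4: P0: load  L2  ⟶  SII  (L2)  txn=BusRd  M[L2]=20
step 5: P2: store L1 := 83  ⟶  IIM  (L1)  txn=BusRdX  M[L1]=0
step 6: P0: store L0 := 19  ⟶  MII  (L0)  txn=∅  M[L0]=90
step 7: P0: store L0 := 15  ⟶  MII  (L0)  txn=∅  M[L0]=90
step 8: P1: store L0 := 11  ⟶  IMI  (L0)  txn=BusRdX+Flush  M[L0]=15
step 9: P0: load  L0  ⟶  SSI  (L0)  txn=BusRd+Flush  M[L0]=11
step 10: P2: store L2 := 65  ⟶  IIM  (L2)  txn=BusRdX  M[L2]=20
step 11: P1: store L0 := 71  ⟶  IMI  (L0)  txn=BusRdX  M[L0]=11
step 12: P2: store L0 := 75  ⟶  IIM  (L0)  txn=BusRdX+Flush  M[L0]=71
step 13: P2: store L1 := 27  ⟶  IIM  (L1)  txn=∅  M[L1]=0
step 14: P1: store L0 := 97  ⟶  IMI  (L0)  txn=BusRdX+Flush  M[L0]=75
step 15: P1: store L2 := 13  ⟶  IMI  (L2)  txn=BusRdX+Flush  M[L2]=65
step 16: P2: store L0 := 82  ⟶  IIM  (L0)  txn=BusRdX+Flush  M[L0]=97
step 17: P2: load  L1  ⟶  IIM  (L1)  txn=∅  M[L1]=0
step 18: P0: load  L0  ⟶  SIS  (L0)  txn=BusRd+Flush  M[L0]=82
step 19: P0: load  L0  ⟶  SIS  (L0)  txn=∅  M[L0]=82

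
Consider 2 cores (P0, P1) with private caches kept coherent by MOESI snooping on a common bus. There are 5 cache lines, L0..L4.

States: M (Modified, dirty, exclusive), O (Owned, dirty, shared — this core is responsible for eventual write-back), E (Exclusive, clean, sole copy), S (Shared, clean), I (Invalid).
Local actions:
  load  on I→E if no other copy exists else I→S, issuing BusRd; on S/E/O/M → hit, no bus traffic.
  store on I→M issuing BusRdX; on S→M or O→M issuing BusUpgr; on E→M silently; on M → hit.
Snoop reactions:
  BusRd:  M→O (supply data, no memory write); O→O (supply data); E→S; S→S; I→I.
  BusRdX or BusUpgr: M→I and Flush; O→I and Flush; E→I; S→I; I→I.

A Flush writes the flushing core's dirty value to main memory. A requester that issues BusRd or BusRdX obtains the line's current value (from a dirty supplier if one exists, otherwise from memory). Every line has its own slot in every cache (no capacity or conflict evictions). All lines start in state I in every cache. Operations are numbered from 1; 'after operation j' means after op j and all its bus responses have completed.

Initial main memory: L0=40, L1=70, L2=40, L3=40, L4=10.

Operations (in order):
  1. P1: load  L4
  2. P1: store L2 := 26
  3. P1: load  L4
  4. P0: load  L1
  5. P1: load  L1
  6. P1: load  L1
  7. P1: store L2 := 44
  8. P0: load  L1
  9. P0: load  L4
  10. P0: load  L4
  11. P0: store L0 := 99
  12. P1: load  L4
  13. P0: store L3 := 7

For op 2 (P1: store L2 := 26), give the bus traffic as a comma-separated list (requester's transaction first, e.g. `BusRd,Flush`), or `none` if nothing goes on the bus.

bus = BusRdX

  op1 P1: load  L4 → I/E on L4; bus BusRd; mem=10
  op2 P1: store L2 := 26 → I/M on L2; bus BusRdX; mem=40
  op3 P1: load  L4 → I/E on L4; bus (none); mem=10
  op4 P0: load  L1 → E/I on L1; bus BusRd; mem=70
  op5 P1: load  L1 → S/S on L1; bus BusRd; mem=70
  op6 P1: load  L1 → S/S on L1; bus (none); mem=70
  op7 P1: store L2 := 44 → I/M on L2; bus (none); mem=40
  op8 P0: load  L1 → S/S on L1; bus (none); mem=70
  op9 P0: load  L4 → S/S on L4; bus BusRd; mem=10
  op10 P0: load  L4 → S/S on L4; bus (none); mem=10
  op11 P0: store L0 := 99 → M/I on L0; bus BusRdX; mem=40
  op12 P1: load  L4 → S/S on L4; bus (none); mem=10
  op13 P0: store L3 := 7 → M/I on L3; bus BusRdX; mem=40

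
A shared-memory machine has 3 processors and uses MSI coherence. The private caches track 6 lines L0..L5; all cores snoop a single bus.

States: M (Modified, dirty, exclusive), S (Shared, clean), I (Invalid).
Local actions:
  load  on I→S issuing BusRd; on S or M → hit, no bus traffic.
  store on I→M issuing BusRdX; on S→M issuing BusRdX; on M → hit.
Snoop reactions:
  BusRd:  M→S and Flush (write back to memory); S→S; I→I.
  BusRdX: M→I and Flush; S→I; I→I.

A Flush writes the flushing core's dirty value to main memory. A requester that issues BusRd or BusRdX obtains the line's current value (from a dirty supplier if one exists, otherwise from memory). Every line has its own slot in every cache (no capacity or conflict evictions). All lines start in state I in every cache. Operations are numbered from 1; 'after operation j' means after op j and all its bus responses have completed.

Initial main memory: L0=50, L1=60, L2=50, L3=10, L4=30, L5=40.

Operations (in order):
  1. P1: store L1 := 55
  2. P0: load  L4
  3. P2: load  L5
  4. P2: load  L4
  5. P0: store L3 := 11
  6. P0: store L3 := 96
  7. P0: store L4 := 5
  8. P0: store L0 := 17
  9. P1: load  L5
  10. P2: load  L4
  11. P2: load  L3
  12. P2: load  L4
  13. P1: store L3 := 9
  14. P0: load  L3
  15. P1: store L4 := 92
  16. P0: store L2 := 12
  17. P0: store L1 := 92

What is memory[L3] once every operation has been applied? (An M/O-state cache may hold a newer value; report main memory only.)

1. P1: store L1 := 55  bus=[BusRdX]  L1: P0=I P1=M P2=I  mem[L1]=60
2. P0: load  L4  bus=[BusRd]  L4: P0=S P1=I P2=I  mem[L4]=30
3. P2: load  L5  bus=[BusRd]  L5: P0=I P1=I P2=S  mem[L5]=40
4. P2: load  L4  bus=[BusRd]  L4: P0=S P1=I P2=S  mem[L4]=30
5. P0: store L3 := 11  bus=[BusRdX]  L3: P0=M P1=I P2=I  mem[L3]=10
6. P0: store L3 := 96  bus=[-]  L3: P0=M P1=I P2=I  mem[L3]=10
7. P0: store L4 := 5  bus=[BusRdX]  L4: P0=M P1=I P2=I  mem[L4]=30
8. P0: store L0 := 17  bus=[BusRdX]  L0: P0=M P1=I P2=I  mem[L0]=50
9. P1: load  L5  bus=[BusRd]  L5: P0=I P1=S P2=S  mem[L5]=40
10. P2: load  L4  bus=[BusRd,Flush]  L4: P0=S P1=I P2=S  mem[L4]=5
11. P2: load  L3  bus=[BusRd,Flush]  L3: P0=S P1=I P2=S  mem[L3]=96
12. P2: load  L4  bus=[-]  L4: P0=S P1=I P2=S  mem[L4]=5
13. P1: store L3 := 9  bus=[BusRdX]  L3: P0=I P1=M P2=I  mem[L3]=96
14. P0: load  L3  bus=[BusRd,Flush]  L3: P0=S P1=S P2=I  mem[L3]=9
15. P1: store L4 := 92  bus=[BusRdX]  L4: P0=I P1=M P2=I  mem[L4]=5
16. P0: store L2 := 12  bus=[BusRdX]  L2: P0=M P1=I P2=I  mem[L2]=50
17. P0: store L1 := 92  bus=[BusRdX,Flush]  L1: P0=M P1=I P2=I  mem[L1]=55

memory[L3] = 9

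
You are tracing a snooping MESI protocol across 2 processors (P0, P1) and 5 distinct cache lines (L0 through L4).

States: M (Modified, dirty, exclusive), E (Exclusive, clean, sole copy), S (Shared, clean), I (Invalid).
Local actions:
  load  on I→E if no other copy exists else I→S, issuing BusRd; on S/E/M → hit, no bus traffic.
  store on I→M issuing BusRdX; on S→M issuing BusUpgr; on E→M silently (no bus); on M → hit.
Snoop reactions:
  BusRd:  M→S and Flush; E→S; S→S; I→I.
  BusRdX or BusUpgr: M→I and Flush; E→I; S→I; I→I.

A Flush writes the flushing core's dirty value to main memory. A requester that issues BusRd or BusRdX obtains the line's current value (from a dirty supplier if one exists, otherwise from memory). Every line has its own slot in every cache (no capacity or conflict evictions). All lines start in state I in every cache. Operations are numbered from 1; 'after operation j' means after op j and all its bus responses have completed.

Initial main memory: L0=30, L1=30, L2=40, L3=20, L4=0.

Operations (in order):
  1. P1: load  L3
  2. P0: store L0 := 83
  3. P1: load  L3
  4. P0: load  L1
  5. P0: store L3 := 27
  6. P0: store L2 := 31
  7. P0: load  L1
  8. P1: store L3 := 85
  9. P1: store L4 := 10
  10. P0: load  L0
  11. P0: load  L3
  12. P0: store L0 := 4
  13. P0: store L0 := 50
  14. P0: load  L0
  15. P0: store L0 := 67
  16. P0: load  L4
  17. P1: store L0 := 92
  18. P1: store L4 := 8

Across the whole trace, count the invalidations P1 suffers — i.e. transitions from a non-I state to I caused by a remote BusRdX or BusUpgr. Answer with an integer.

invalidations = 1

step 1: P1: load  L3  ⟶  IE  (L3)  txn=BusRd  M[L3]=20
step 2: P0: store L0 := 83  ⟶  MI  (L0)  txn=BusRdX  M[L0]=30
step 3: P1: load  L3  ⟶  IE  (L3)  txn=∅  M[L3]=20
step 4: P0: load  L1  ⟶  EI  (L1)  txn=BusRd  M[L1]=30
step 5: P0: store L3 := 27  ⟶  MI  (L3)  txn=BusRdX  M[L3]=20
step 6: P0: store L2 := 31  ⟶  MI  (L2)  txn=BusRdX  M[L2]=40
step 7: P0: load  L1  ⟶  EI  (L1)  txn=∅  M[L1]=30
step 8: P1: store L3 := 85  ⟶  IM  (L3)  txn=BusRdX+Flush  M[L3]=27
step 9: P1: store L4 := 10  ⟶  IM  (L4)  txn=BusRdX  M[L4]=0
step 10: P0: load  L0  ⟶  MI  (L0)  txn=∅  M[L0]=30
step 11: P0: load  L3  ⟶  SS  (L3)  txn=BusRd+Flush  M[L3]=85
step 12: P0: store L0 := 4  ⟶  MI  (L0)  txn=∅  M[L0]=30
step 13: P0: store L0 := 50  ⟶  MI  (L0)  txn=∅  M[L0]=30
step 14: P0: load  L0  ⟶  MI  (L0)  txn=∅  M[L0]=30
step 15: P0: store L0 := 67  ⟶  MI  (L0)  txn=∅  M[L0]=30
step 16: P0: load  L4  ⟶  SS  (L4)  txn=BusRd+Flush  M[L4]=10
step 17: P1: store L0 := 92  ⟶  IM  (L0)  txn=BusRdX+Flush  M[L0]=67
step 18: P1: store L4 := 8  ⟶  IM  (L4)  txn=BusUpgr  M[L4]=10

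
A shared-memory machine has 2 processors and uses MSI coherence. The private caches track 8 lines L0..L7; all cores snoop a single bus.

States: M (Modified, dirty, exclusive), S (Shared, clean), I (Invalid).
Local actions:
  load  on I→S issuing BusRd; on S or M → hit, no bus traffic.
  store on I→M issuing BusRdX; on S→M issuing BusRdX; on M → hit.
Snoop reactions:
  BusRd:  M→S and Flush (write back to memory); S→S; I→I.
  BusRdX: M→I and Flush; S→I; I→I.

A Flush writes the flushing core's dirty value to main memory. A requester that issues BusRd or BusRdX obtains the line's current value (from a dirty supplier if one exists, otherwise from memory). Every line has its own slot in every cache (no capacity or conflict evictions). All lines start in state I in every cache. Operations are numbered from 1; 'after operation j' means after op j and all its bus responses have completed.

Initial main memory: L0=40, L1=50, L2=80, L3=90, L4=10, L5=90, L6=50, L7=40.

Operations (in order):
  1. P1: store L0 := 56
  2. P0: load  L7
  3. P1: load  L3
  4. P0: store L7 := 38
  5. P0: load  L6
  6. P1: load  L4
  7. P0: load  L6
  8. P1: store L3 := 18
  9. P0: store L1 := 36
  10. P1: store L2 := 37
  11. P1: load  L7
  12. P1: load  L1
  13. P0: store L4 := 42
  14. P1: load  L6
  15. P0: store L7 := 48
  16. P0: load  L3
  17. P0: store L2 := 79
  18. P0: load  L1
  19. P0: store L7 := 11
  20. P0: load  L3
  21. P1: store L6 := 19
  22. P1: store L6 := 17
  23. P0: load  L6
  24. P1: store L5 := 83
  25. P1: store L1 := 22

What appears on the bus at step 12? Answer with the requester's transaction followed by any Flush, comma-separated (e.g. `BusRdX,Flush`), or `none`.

bus = BusRd,Flush

[1] P1: store L0 := 56 | P0:I, P1:M(56) | bus: BusRdX
[2] P0: load  L7 | P0:S(40), P1:I | bus: BusRd
[3] P1: load  L3 | P0:I, P1:S(90) | bus: BusRd
[4] P0: store L7 := 38 | P0:M(38), P1:I | bus: BusRdX
[5] P0: load  L6 | P0:S(50), P1:I | bus: BusRd
[6] P1: load  L4 | P0:I, P1:S(10) | bus: BusRd
[7] P0: load  L6 | P0:S(50), P1:I | bus: none
[8] P1: store L3 := 18 | P0:I, P1:M(18) | bus: BusRdX
[9] P0: store L1 := 36 | P0:M(36), P1:I | bus: BusRdX
[10] P1: store L2 := 37 | P0:I, P1:M(37) | bus: BusRdX
[11] P1: load  L7 | P0:S(38), P1:S(38) | bus: BusRd,Flush
[12] P1: load  L1 | P0:S(36), P1:S(36) | bus: BusRd,Flush
[13] P0: store L4 := 42 | P0:M(42), P1:I | bus: BusRdX
[14] P1: load  L6 | P0:S(50), P1:S(50) | bus: BusRd
[15] P0: store L7 := 48 | P0:M(48), P1:I | bus: BusRdX
[16] P0: load  L3 | P0:S(18), P1:S(18) | bus: BusRd,Flush
[17] P0: store L2 := 79 | P0:M(79), P1:I | bus: BusRdX,Flush
[18] P0: load  L1 | P0:S(36), P1:S(36) | bus: none
[19] P0: store L7 := 11 | P0:M(11), P1:I | bus: none
[20] P0: load  L3 | P0:S(18), P1:S(18) | bus: none
[21] P1: store L6 := 19 | P0:I, P1:M(19) | bus: BusRdX
[22] P1: store L6 := 17 | P0:I, P1:M(17) | bus: none
[23] P0: load  L6 | P0:S(17), P1:S(17) | bus: BusRd,Flush
[24] P1: store L5 := 83 | P0:I, P1:M(83) | bus: BusRdX
[25] P1: store L1 := 22 | P0:I, P1:M(22) | bus: BusRdX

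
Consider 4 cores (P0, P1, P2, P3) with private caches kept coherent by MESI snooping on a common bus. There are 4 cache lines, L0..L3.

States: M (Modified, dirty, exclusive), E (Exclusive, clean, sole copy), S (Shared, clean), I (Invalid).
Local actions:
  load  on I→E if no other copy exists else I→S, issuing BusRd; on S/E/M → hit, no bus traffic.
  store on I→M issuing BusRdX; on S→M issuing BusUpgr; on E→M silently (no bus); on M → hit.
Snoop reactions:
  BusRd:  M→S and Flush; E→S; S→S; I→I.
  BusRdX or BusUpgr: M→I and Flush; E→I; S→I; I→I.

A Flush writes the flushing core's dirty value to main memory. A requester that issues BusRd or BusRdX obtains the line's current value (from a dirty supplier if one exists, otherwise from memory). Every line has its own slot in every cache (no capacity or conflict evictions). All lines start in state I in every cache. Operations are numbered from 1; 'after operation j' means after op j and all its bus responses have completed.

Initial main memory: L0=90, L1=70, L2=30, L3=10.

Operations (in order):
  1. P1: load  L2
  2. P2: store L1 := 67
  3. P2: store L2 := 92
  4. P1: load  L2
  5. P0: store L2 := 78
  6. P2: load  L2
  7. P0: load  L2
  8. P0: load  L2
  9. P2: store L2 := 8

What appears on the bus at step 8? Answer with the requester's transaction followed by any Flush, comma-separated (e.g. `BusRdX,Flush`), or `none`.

bus = none

  op1 P1: load  L2 → I/E/I/I on L2; bus BusRd; mem=30
  op2 P2: store L1 := 67 → I/I/M/I on L1; bus BusRdX; mem=70
  op3 P2: store L2 := 92 → I/I/M/I on L2; bus BusRdX; mem=30
  op4 P1: load  L2 → I/S/S/I on L2; bus BusRd Flush; mem=92
  op5 P0: store L2 := 78 → M/I/I/I on L2; bus BusRdX; mem=92
  op6 P2: load  L2 → S/I/S/I on L2; bus BusRd Flush; mem=78
  op7 P0: load  L2 → S/I/S/I on L2; bus (none); mem=78
  op8 P0: load  L2 → S/I/S/I on L2; bus (none); mem=78
  op9 P2: store L2 := 8 → I/I/M/I on L2; bus BusUpgr; mem=78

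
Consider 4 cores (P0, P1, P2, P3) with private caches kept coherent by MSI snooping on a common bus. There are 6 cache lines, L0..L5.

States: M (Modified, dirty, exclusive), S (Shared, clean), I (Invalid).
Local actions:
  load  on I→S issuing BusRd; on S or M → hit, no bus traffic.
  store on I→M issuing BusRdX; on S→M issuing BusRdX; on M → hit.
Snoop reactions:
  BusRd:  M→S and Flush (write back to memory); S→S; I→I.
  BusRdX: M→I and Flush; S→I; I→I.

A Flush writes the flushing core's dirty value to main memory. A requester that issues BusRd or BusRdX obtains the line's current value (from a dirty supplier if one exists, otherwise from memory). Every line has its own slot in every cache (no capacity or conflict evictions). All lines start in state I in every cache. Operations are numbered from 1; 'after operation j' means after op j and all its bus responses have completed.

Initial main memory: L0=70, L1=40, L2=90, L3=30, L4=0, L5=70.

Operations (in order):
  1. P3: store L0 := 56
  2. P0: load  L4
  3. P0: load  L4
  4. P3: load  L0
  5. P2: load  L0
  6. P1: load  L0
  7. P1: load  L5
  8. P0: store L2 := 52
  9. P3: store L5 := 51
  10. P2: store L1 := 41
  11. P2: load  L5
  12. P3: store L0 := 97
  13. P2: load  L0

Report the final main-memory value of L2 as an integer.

1. P3: store L0 := 56  bus=[BusRdX]  L0: P0=I P1=I P2=I P3=M  mem[L0]=70
2. P0: load  L4  bus=[BusRd]  L4: P0=S P1=I P2=I P3=I  mem[L4]=0
3. P0: load  L4  bus=[-]  L4: P0=S P1=I P2=I P3=I  mem[L4]=0
4. P3: load  L0  bus=[-]  L0: P0=I P1=I P2=I P3=M  mem[L0]=70
5. P2: load  L0  bus=[BusRd,Flush]  L0: P0=I P1=I P2=S P3=S  mem[L0]=56
6. P1: load  L0  bus=[BusRd]  L0: P0=I P1=S P2=S P3=S  mem[L0]=56
7. P1: load  L5  bus=[BusRd]  L5: P0=I P1=S P2=I P3=I  mem[L5]=70
8. P0: store L2 := 52  bus=[BusRdX]  L2: P0=M P1=I P2=I P3=I  mem[L2]=90
9. P3: store L5 := 51  bus=[BusRdX]  L5: P0=I P1=I P2=I P3=M  mem[L5]=70
10. P2: store L1 := 41  bus=[BusRdX]  L1: P0=I P1=I P2=M P3=I  mem[L1]=40
11. P2: load  L5  bus=[BusRd,Flush]  L5: P0=I P1=I P2=S P3=S  mem[L5]=51
12. P3: store L0 := 97  bus=[BusRdX]  L0: P0=I P1=I P2=I P3=M  mem[L0]=56
13. P2: load  L0  bus=[BusRd,Flush]  L0: P0=I P1=I P2=S P3=S  mem[L0]=97

memory[L2] = 90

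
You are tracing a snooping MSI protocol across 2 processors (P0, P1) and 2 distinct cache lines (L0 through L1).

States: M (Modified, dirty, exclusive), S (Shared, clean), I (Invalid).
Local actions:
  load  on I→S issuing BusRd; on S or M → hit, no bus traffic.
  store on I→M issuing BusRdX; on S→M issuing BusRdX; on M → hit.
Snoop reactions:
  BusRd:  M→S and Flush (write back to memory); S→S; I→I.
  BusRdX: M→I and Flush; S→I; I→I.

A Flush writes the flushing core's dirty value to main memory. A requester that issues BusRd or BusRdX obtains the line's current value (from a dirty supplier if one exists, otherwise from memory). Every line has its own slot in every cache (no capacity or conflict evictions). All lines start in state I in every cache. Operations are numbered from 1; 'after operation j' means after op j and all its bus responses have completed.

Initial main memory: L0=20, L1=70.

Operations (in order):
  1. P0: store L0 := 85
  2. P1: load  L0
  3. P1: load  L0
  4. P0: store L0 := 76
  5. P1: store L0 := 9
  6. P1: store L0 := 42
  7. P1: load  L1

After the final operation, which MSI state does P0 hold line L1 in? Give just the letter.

state = I

[1] P0: store L0 := 85 | P0:M(85), P1:I | bus: BusRdX
[2] P1: load  L0 | P0:S(85), P1:S(85) | bus: BusRd,Flush
[3] P1: load  L0 | P0:S(85), P1:S(85) | bus: none
[4] P0: store L0 := 76 | P0:M(76), P1:I | bus: BusRdX
[5] P1: store L0 := 9 | P0:I, P1:M(9) | bus: BusRdX,Flush
[6] P1: store L0 := 42 | P0:I, P1:M(42) | bus: none
[7] P1: load  L1 | P0:I, P1:S(70) | bus: BusRd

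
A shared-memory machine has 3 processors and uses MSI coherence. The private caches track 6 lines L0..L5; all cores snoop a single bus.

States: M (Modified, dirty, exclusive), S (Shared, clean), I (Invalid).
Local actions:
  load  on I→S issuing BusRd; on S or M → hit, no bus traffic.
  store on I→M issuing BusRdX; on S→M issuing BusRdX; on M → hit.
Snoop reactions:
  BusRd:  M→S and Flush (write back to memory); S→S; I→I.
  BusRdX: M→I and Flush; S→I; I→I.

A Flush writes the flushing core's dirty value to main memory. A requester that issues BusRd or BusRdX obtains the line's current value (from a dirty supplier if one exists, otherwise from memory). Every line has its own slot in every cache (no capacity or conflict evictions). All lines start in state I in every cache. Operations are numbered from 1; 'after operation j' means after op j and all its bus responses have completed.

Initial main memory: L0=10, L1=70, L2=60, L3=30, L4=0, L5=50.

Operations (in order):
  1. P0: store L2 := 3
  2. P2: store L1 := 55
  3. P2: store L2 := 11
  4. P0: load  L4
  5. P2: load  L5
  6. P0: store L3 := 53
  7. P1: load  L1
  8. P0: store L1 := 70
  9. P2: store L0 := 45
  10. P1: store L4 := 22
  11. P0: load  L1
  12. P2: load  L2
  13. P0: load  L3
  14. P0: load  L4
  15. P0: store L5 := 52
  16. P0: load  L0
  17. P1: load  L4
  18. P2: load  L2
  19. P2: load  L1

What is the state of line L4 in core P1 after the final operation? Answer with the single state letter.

step 1: P0: store L2 := 3  ⟶  MII  (L2)  txn=BusRdX  M[L2]=60
step 2: P2: store L1 := 55  ⟶  IIM  (L1)  txn=BusRdX  M[L1]=70
step 3: P2: store L2 := 11  ⟶  IIM  (L2)  txn=BusRdX+Flush  M[L2]=3
step 4: P0: load  L4  ⟶  SII  (L4)  txn=BusRd  M[L4]=0
step 5: P2: load  L5  ⟶  IIS  (L5)  txn=BusRd  M[L5]=50
step 6: P0: store L3 := 53  ⟶  MII  (L3)  txn=BusRdX  M[L3]=30
step 7: P1: load  L1  ⟶  ISS  (L1)  txn=BusRd+Flush  M[L1]=55
step 8: P0: store L1 := 70  ⟶  MII  (L1)  txn=BusRdX  M[L1]=55
step 9: P2: store L0 := 45  ⟶  IIM  (L0)  txn=BusRdX  M[L0]=10
step 10: P1: store L4 := 22  ⟶  IMI  (L4)  txn=BusRdX  M[L4]=0
step 11: P0: load  L1  ⟶  MII  (L1)  txn=∅  M[L1]=55
step 12: P2: load  L2  ⟶  IIM  (L2)  txn=∅  M[L2]=3
step 13: P0: load  L3  ⟶  MII  (L3)  txn=∅  M[L3]=30
step 14: P0: load  L4  ⟶  SSI  (L4)  txn=BusRd+Flush  M[L4]=22
step 15: P0: store L5 := 52  ⟶  MII  (L5)  txn=BusRdX  M[L5]=50
step 16: P0: load  L0  ⟶  SIS  (L0)  txn=BusRd+Flush  M[L0]=45
step 17: P1: load  L4  ⟶  SSI  (L4)  txn=∅  M[L4]=22
step 18: P2: load  L2  ⟶  IIM  (L2)  txn=∅  M[L2]=3
step 19: P2: load  L1  ⟶  SIS  (L1)  txn=BusRd+Flush  M[L1]=70

state = S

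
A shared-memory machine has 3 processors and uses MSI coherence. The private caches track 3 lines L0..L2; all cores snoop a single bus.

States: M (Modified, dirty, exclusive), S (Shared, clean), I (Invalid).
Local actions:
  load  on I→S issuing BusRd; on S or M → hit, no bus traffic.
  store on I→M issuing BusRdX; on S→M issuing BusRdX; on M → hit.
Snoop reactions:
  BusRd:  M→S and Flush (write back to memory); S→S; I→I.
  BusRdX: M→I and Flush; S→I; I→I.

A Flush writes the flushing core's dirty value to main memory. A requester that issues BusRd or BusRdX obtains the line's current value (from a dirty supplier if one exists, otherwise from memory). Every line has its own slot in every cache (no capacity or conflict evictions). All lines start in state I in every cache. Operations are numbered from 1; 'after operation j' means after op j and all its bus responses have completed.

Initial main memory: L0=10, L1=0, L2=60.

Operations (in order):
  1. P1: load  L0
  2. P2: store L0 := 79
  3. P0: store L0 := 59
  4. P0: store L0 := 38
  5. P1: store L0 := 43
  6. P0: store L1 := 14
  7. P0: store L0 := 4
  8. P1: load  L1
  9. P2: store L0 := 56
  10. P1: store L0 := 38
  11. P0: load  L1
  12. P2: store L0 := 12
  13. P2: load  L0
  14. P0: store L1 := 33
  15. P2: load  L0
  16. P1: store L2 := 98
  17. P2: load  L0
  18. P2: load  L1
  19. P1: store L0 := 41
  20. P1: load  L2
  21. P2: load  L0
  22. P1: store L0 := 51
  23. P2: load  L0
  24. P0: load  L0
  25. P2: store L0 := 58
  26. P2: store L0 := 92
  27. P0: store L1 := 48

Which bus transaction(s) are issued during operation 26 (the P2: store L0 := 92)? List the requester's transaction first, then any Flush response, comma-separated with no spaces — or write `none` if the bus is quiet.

step 1: P1: load  L0  ⟶  ISI  (L0)  txn=BusRd  M[L0]=10
step 2: P2: store L0 := 79  ⟶  IIM  (L0)  txn=BusRdX  M[L0]=10
step 3: P0: store L0 := 59  ⟶  MII  (L0)  txn=BusRdX+Flush  M[L0]=79
step 4: P0: store L0 := 38  ⟶  MII  (L0)  txn=∅  M[L0]=79
step 5: P1: store L0 := 43  ⟶  IMI  (L0)  txn=BusRdX+Flush  M[L0]=38
step 6: P0: store L1 := 14  ⟶  MII  (L1)  txn=BusRdX  M[L1]=0
step 7: P0: store L0 := 4  ⟶  MII  (L0)  txn=BusRdX+Flush  M[L0]=43
step 8: P1: load  L1  ⟶  SSI  (L1)  txn=BusRd+Flush  M[L1]=14
step 9: P2: store L0 := 56  ⟶  IIM  (L0)  txn=BusRdX+Flush  M[L0]=4
step 10: P1: store L0 := 38  ⟶  IMI  (L0)  txn=BusRdX+Flush  M[L0]=56
step 11: P0: load  L1  ⟶  SSI  (L1)  txn=∅  M[L1]=14
step 12: P2: store L0 := 12  ⟶  IIM  (L0)  txn=BusRdX+Flush  M[L0]=38
step 13: P2: load  L0  ⟶  IIM  (L0)  txn=∅  M[L0]=38
step 14: P0: store L1 := 33  ⟶  MII  (L1)  txn=BusRdX  M[L1]=14
step 15: P2: load  L0  ⟶  IIM  (L0)  txn=∅  M[L0]=38
step 16: P1: store L2 := 98  ⟶  IMI  (L2)  txn=BusRdX  M[L2]=60
step 17: P2: load  L0  ⟶  IIM  (L0)  txn=∅  M[L0]=38
step 18: P2: load  L1  ⟶  SIS  (L1)  txn=BusRd+Flush  M[L1]=33
step 19: P1: store L0 := 41  ⟶  IMI  (L0)  txn=BusRdX+Flush  M[L0]=12
step 20: P1: load  L2  ⟶  IMI  (L2)  txn=∅  M[L2]=60
step 21: P2: load  L0  ⟶  ISS  (L0)  txn=BusRd+Flush  M[L0]=41
step 22: P1: store L0 := 51  ⟶  IMI  (L0)  txn=BusRdX  M[L0]=41
step 23: P2: load  L0  ⟶  ISS  (L0)  txn=BusRd+Flush  M[L0]=51
step 24: P0: load  L0  ⟶  SSS  (L0)  txn=BusRd  M[L0]=51
step 25: P2: store L0 := 58  ⟶  IIM  (L0)  txn=BusRdX  M[L0]=51
step 26: P2: store L0 := 92  ⟶  IIM  (L0)  txn=∅  M[L0]=51
step 27: P0: store L1 := 48  ⟶  MII  (L1)  txn=BusRdX  M[L1]=33

bus = none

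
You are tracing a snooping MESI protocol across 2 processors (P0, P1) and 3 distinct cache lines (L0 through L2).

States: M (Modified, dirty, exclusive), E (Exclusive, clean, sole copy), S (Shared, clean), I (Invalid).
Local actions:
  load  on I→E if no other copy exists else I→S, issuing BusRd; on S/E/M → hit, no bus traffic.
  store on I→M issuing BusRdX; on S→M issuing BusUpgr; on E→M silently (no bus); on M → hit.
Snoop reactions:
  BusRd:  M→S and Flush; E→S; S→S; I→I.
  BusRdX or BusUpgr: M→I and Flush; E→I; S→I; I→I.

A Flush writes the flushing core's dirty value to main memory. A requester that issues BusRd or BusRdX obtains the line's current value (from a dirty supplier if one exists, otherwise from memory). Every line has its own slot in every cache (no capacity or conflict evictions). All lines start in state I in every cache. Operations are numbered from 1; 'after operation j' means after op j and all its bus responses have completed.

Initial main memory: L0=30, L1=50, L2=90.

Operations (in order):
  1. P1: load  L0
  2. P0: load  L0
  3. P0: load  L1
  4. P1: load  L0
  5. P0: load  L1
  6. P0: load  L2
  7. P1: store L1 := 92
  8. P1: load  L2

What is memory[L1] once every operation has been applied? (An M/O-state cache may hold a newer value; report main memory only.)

step 1: P1: load  L0  ⟶  IE  (L0)  txn=BusRd  M[L0]=30
step 2: P0: load  L0  ⟶  SS  (L0)  txn=BusRd  M[L0]=30
step 3: P0: load  L1  ⟶  EI  (L1)  txn=BusRd  M[L1]=50
step 4: P1: load  L0  ⟶  SS  (L0)  txn=∅  M[L0]=30
step 5: P0: load  L1  ⟶  EI  (L1)  txn=∅  M[L1]=50
step 6: P0: load  L2  ⟶  EI  (L2)  txn=BusRd  M[L2]=90
step 7: P1: store L1 := 92  ⟶  IM  (L1)  txn=BusRdX  M[L1]=50
step 8: P1: load  L2  ⟶  SS  (L2)  txn=BusRd  M[L2]=90

memory[L1] = 50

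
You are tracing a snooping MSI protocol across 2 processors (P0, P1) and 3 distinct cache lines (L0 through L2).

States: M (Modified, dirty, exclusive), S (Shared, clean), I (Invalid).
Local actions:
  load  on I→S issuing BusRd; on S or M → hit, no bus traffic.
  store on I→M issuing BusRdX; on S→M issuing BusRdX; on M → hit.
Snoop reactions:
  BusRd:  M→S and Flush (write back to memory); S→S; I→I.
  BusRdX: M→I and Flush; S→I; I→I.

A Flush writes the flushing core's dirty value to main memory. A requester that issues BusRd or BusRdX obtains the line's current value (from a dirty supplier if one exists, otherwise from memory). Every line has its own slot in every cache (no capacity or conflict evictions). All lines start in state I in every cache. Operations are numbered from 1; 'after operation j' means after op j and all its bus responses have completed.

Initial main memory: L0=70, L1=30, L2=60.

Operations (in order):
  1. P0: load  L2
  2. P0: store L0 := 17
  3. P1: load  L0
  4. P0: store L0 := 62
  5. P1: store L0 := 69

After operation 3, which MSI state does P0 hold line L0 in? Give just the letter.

  op1 P0: load  L2 → S/I on L2; bus BusRd; mem=60
  op2 P0: store L0 := 17 → M/I on L0; bus BusRdX; mem=70
  op3 P1: load  L0 → S/S on L0; bus BusRd Flush; mem=17
  op4 P0: store L0 := 62 → M/I on L0; bus BusRdX; mem=17
  op5 P1: store L0 := 69 → I/M on L0; bus BusRdX Flush; mem=62

state = S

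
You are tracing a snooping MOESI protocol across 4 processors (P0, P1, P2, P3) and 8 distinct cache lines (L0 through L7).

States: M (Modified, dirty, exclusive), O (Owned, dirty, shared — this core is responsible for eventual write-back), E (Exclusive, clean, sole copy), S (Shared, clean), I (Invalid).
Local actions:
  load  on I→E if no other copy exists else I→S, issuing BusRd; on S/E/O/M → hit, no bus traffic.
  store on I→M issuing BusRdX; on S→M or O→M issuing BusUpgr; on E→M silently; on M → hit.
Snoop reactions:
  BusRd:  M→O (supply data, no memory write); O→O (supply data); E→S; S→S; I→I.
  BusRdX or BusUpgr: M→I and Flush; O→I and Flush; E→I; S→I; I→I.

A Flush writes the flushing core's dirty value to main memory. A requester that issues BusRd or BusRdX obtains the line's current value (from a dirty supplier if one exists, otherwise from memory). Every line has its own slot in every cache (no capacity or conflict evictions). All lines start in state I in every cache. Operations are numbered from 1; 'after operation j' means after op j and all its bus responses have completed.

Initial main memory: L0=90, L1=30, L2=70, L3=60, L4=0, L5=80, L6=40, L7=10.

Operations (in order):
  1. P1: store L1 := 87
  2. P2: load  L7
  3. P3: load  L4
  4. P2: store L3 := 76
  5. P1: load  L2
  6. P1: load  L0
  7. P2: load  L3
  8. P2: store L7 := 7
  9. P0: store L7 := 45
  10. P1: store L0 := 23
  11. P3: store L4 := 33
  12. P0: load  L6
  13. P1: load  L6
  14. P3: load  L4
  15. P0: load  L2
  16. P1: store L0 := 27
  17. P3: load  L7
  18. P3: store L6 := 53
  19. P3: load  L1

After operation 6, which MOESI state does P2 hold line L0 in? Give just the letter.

1. P1: store L1 := 87  bus=[BusRdX]  L1: P0=I P1=M P2=I P3=I  mem[L1]=30
2. P2: load  L7  bus=[BusRd]  L7: P0=I P1=I P2=E P3=I  mem[L7]=10
3. P3: load  L4  bus=[BusRd]  L4: P0=I P1=I P2=I P3=E  mem[L4]=0
4. P2: store L3 := 76  bus=[BusRdX]  L3: P0=I P1=I P2=M P3=I  mem[L3]=60
5. P1: load  L2  bus=[BusRd]  L2: P0=I P1=E P2=I P3=I  mem[L2]=70
6. P1: load  L0  bus=[BusRd]  L0: P0=I P1=E P2=I P3=I  mem[L0]=90
7. P2: load  L3  bus=[-]  L3: P0=I P1=I P2=M P3=I  mem[L3]=60
8. P2: store L7 := 7  bus=[-]  L7: P0=I P1=I P2=M P3=I  mem[L7]=10
9. P0: store L7 := 45  bus=[BusRdX,Flush]  L7: P0=M P1=I P2=I P3=I  mem[L7]=7
10. P1: store L0 := 23  bus=[-]  L0: P0=I P1=M P2=I P3=I  mem[L0]=90
11. P3: store L4 := 33  bus=[-]  L4: P0=I P1=I P2=I P3=M  mem[L4]=0
12. P0: load  L6  bus=[BusRd]  L6: P0=E P1=I P2=I P3=I  mem[L6]=40
13. P1: load  L6  bus=[BusRd]  L6: P0=S P1=S P2=I P3=I  mem[L6]=40
14. P3: load  L4  bus=[-]  L4: P0=I P1=I P2=I P3=M  mem[L4]=0
15. P0: load  L2  bus=[BusRd]  L2: P0=S P1=S P2=I P3=I  mem[L2]=70
16. P1: store L0 := 27  bus=[-]  L0: P0=I P1=M P2=I P3=I  mem[L0]=90
17. P3: load  L7  bus=[BusRd]  L7: P0=O P1=I P2=I P3=S  mem[L7]=7
18. P3: store L6 := 53  bus=[BusRdX]  L6: P0=I P1=I P2=I P3=M  mem[L6]=40
19. P3: load  L1  bus=[BusRd]  L1: P0=I P1=O P2=I P3=S  mem[L1]=30

state = I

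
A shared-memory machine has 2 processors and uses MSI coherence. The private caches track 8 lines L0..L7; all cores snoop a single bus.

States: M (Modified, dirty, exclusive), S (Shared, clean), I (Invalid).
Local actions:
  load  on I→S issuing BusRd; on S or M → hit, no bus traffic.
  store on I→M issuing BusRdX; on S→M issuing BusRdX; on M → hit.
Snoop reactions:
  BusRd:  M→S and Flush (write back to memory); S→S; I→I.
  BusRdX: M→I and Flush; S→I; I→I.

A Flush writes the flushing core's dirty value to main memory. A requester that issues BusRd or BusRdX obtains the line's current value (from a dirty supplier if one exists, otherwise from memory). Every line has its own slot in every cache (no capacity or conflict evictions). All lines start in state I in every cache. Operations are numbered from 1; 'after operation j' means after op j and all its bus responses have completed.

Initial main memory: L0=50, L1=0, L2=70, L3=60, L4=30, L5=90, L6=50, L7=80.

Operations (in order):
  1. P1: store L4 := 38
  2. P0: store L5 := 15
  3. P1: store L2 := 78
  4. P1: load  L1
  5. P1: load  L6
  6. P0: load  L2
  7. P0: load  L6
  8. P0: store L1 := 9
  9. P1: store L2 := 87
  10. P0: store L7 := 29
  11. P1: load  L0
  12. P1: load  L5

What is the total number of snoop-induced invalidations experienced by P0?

invalidations = 1

  op1 P1: store L4 := 38 → I/M on L4; bus BusRdX; mem=30
  op2 P0: store L5 := 15 → M/I on L5; bus BusRdX; mem=90
  op3 P1: store L2 := 78 → I/M on L2; bus BusRdX; mem=70
  op4 P1: load  L1 → I/S on L1; bus BusRd; mem=0
  op5 P1: load  L6 → I/S on L6; bus BusRd; mem=50
  op6 P0: load  L2 → S/S on L2; bus BusRd Flush; mem=78
  op7 P0: load  L6 → S/S on L6; bus BusRd; mem=50
  op8 P0: store L1 := 9 → M/I on L1; bus BusRdX; mem=0
  op9 P1: store L2 := 87 → I/M on L2; bus BusRdX; mem=78
  op10 P0: store L7 := 29 → M/I on L7; bus BusRdX; mem=80
  op11 P1: load  L0 → I/S on L0; bus BusRd; mem=50
  op12 P1: load  L5 → S/S on L5; bus BusRd Flush; mem=15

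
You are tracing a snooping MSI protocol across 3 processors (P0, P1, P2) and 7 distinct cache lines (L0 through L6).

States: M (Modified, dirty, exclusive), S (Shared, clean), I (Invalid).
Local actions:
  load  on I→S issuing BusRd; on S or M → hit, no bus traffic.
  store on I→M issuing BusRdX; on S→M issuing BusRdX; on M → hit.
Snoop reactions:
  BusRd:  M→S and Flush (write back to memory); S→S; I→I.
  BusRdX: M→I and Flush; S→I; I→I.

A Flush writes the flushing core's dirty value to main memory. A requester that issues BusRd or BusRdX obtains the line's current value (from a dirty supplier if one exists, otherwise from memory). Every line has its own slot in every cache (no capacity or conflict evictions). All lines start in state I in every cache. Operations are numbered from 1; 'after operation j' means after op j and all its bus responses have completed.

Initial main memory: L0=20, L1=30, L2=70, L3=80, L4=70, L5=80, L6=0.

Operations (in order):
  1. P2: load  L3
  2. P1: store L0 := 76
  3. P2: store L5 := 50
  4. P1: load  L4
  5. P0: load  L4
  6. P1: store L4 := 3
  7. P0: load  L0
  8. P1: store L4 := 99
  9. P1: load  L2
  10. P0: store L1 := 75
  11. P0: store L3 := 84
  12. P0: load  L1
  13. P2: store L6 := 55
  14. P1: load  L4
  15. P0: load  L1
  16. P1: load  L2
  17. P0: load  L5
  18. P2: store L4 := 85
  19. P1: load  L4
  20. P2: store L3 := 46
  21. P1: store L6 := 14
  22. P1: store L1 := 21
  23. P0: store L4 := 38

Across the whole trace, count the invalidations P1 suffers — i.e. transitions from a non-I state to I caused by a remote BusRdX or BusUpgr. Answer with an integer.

invalidations = 2

[1] P2: load  L3 | P0:I, P1:I, P2:S(80) | bus: BusRd
[2] P1: store L0 := 76 | P0:I, P1:M(76), P2:I | bus: BusRdX
[3] P2: store L5 := 50 | P0:I, P1:I, P2:M(50) | bus: BusRdX
[4] P1: load  L4 | P0:I, P1:S(70), P2:I | bus: BusRd
[5] P0: load  L4 | P0:S(70), P1:S(70), P2:I | bus: BusRd
[6] P1: store L4 := 3 | P0:I, P1:M(3), P2:I | bus: BusRdX
[7] P0: load  L0 | P0:S(76), P1:S(76), P2:I | bus: BusRd,Flush
[8] P1: store L4 := 99 | P0:I, P1:M(99), P2:I | bus: none
[9] P1: load  L2 | P0:I, P1:S(70), P2:I | bus: BusRd
[10] P0: store L1 := 75 | P0:M(75), P1:I, P2:I | bus: BusRdX
[11] P0: store L3 := 84 | P0:M(84), P1:I, P2:I | bus: BusRdX
[12] P0: load  L1 | P0:M(75), P1:I, P2:I | bus: none
[13] P2: store L6 := 55 | P0:I, P1:I, P2:M(55) | bus: BusRdX
[14] P1: load  L4 | P0:I, P1:M(99), P2:I | bus: none
[15] P0: load  L1 | P0:M(75), P1:I, P2:I | bus: none
[16] P1: load  L2 | P0:I, P1:S(70), P2:I | bus: none
[17] P0: load  L5 | P0:S(50), P1:I, P2:S(50) | bus: BusRd,Flush
[18] P2: store L4 := 85 | P0:I, P1:I, P2:M(85) | bus: BusRdX,Flush
[19] P1: load  L4 | P0:I, P1:S(85), P2:S(85) | bus: BusRd,Flush
[20] P2: store L3 := 46 | P0:I, P1:I, P2:M(46) | bus: BusRdX,Flush
[21] P1: store L6 := 14 | P0:I, P1:M(14), P2:I | bus: BusRdX,Flush
[22] P1: store L1 := 21 | P0:I, P1:M(21), P2:I | bus: BusRdX,Flush
[23] P0: store L4 := 38 | P0:M(38), P1:I, P2:I | bus: BusRdX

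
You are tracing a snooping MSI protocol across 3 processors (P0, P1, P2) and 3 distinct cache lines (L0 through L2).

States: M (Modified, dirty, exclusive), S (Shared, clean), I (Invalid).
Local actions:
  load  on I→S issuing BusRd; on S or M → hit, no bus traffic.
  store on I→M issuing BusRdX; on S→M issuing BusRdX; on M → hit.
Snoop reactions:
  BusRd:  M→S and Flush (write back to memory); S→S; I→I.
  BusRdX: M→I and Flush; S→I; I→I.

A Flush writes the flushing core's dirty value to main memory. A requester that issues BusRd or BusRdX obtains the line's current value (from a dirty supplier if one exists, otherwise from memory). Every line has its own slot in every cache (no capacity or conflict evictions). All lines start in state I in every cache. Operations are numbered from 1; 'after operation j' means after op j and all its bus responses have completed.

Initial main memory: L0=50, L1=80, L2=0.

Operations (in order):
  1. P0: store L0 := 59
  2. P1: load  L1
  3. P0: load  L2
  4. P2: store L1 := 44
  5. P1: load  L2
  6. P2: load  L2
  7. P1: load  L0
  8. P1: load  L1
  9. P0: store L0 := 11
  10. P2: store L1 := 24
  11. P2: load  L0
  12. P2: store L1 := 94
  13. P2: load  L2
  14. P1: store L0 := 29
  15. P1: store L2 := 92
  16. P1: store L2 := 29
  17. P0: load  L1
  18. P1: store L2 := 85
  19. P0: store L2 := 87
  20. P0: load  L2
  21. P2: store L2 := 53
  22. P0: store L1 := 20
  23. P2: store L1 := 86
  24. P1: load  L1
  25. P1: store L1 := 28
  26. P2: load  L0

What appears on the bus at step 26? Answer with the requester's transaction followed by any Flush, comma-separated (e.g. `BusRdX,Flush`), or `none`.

bus = BusRd,Flush

[1] P0: store L0 := 59 | P0:M(59), P1:I, P2:I | bus: BusRdX
[2] P1: load  L1 | P0:I, P1:S(80), P2:I | bus: BusRd
[3] P0: load  L2 | P0:S(0), P1:I, P2:I | bus: BusRd
[4] P2: store L1 := 44 | P0:I, P1:I, P2:M(44) | bus: BusRdX
[5] P1: load  L2 | P0:S(0), P1:S(0), P2:I | bus: BusRd
[6] P2: load  L2 | P0:S(0), P1:S(0), P2:S(0) | bus: BusRd
[7] P1: load  L0 | P0:S(59), P1:S(59), P2:I | bus: BusRd,Flush
[8] P1: load  L1 | P0:I, P1:S(44), P2:S(44) | bus: BusRd,Flush
[9] P0: store L0 := 11 | P0:M(11), P1:I, P2:I | bus: BusRdX
[10] P2: store L1 := 24 | P0:I, P1:I, P2:M(24) | bus: BusRdX
[11] P2: load  L0 | P0:S(11), P1:I, P2:S(11) | bus: BusRd,Flush
[12] P2: store L1 := 94 | P0:I, P1:I, P2:M(94) | bus: none
[13] P2: load  L2 | P0:S(0), P1:S(0), P2:S(0) | bus: none
[14] P1: store L0 := 29 | P0:I, P1:M(29), P2:I | bus: BusRdX
[15] P1: store L2 := 92 | P0:I, P1:M(92), P2:I | bus: BusRdX
[16] P1: store L2 := 29 | P0:I, P1:M(29), P2:I | bus: none
[17] P0: load  L1 | P0:S(94), P1:I, P2:S(94) | bus: BusRd,Flush
[18] P1: store L2 := 85 | P0:I, P1:M(85), P2:I | bus: none
[19] P0: store L2 := 87 | P0:M(87), P1:I, P2:I | bus: BusRdX,Flush
[20] P0: load  L2 | P0:M(87), P1:I, P2:I | bus: none
[21] P2: store L2 := 53 | P0:I, P1:I, P2:M(53) | bus: BusRdX,Flush
[22] P0: store L1 := 20 | P0:M(20), P1:I, P2:I | bus: BusRdX
[23] P2: store L1 := 86 | P0:I, P1:I, P2:M(86) | bus: BusRdX,Flush
[24] P1: load  L1 | P0:I, P1:S(86), P2:S(86) | bus: BusRd,Flush
[25] P1: store L1 := 28 | P0:I, P1:M(28), P2:I | bus: BusRdX
[26] P2: load  L0 | P0:I, P1:S(29), P2:S(29) | bus: BusRd,Flush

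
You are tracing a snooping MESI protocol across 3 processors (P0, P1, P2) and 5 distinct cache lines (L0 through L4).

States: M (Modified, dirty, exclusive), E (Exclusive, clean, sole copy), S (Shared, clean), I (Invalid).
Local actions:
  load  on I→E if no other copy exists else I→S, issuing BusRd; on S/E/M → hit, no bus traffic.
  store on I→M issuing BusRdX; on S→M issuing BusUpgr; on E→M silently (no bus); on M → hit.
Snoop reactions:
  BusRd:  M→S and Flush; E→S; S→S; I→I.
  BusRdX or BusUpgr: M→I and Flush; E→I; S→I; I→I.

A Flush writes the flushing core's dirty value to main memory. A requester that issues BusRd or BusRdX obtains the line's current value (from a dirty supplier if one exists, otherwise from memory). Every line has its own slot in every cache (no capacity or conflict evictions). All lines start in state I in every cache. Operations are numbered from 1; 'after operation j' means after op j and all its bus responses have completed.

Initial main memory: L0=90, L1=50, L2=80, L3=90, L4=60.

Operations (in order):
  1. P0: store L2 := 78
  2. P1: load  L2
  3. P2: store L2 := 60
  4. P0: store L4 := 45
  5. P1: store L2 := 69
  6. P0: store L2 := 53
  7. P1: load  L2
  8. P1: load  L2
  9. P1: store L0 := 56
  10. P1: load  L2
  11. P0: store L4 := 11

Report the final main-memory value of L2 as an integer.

memory[L2] = 53

step 1: P0: store L2 := 78  ⟶  MII  (L2)  txn=BusRdX  M[L2]=80
step 2: P1: load  L2  ⟶  SSI  (L2)  txn=BusRd+Flush  M[L2]=78
step 3: P2: store L2 := 60  ⟶  IIM  (L2)  txn=BusRdX  M[L2]=78
step 4: P0: store L4 := 45  ⟶  MII  (L4)  txn=BusRdX  M[L4]=60
step 5: P1: store L2 := 69  ⟶  IMI  (L2)  txn=BusRdX+Flush  M[L2]=60
step 6: P0: store L2 := 53  ⟶  MII  (L2)  txn=BusRdX+Flush  M[L2]=69
step 7: P1: load  L2  ⟶  SSI  (L2)  txn=BusRd+Flush  M[L2]=53
step 8: P1: load  L2  ⟶  SSI  (L2)  txn=∅  M[L2]=53
step 9: P1: store L0 := 56  ⟶  IMI  (L0)  txn=BusRdX  M[L0]=90
step 10: P1: load  L2  ⟶  SSI  (L2)  txn=∅  M[L2]=53
step 11: P0: store L4 := 11  ⟶  MII  (L4)  txn=∅  M[L4]=60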